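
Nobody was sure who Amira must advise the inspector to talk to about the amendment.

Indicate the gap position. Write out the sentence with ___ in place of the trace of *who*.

Nobody was sure who Amira must advise the inspector to talk to ___ about the amendment.

Pre-movement form: Amira must advise the inspector to talk to who about the amendment.
'who' is the object of the preposition 'to'. The gap is right after 'to'.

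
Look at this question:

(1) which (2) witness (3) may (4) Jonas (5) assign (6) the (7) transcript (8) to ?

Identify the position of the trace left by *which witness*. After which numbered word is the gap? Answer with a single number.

Pre-movement form: Jonas may assign the transcript to which witness.
'which witness' is the object of the preposition 'to' (recipient of 'assign'). Fronting leaves a gap immediately after 'to':
Which witness may Jonas assign the transcript to ___?
'to' is word 8.

8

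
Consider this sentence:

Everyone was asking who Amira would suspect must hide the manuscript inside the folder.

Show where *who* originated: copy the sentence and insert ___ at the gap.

Before movement: Amira would suspect who must hide the manuscript inside the folder.
The filler 'who' is interpreted as the subject of the clause embedded under 'suspect'. The gap is right after 'suspect'.

Everyone was asking who Amira would suspect ___ must hide the manuscript inside the folder.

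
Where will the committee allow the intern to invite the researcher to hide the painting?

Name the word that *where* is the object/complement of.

Before movement: The committee will allow the intern to invite the researcher to hide the painting where.
'where' functions as the locative complement of 'hide'. Fronting leaves a gap immediately after 'painting':
Where will the committee allow the intern to invite the researcher to hide the painting ___?

hide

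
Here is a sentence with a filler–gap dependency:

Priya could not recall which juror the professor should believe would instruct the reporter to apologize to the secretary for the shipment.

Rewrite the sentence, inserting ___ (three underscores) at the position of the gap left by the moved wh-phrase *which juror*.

Underlying clause: The professor should believe which juror would instruct the reporter to apologize to the secretary for the shipment.
'which juror' functions as the subject of the clause embedded under 'believe'. The gap is right after 'believe'.

Priya could not recall which juror the professor should believe ___ would instruct the reporter to apologize to the secretary for the shipment.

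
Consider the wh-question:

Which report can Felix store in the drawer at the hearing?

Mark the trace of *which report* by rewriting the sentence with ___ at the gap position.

Which report can Felix store ___ in the drawer at the hearing?

Underlying clause: Felix can store which report in the drawer at the hearing.
The filler 'which report' is interpreted as the direct object of 'store'. The gap is right after 'store'.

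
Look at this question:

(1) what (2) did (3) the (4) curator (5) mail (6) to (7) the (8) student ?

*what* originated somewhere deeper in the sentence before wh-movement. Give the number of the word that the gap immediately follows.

5

Pre-movement form: The curator did mail what to the student.
'what' functions as the direct object of 'mail'. It moves to the left edge, and the trace sits right after 'mail':
What did the curator mail ___ to the student?
'mail' is word 5.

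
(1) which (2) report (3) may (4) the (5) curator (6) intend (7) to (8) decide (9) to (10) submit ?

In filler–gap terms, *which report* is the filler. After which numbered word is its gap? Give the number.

Underlying clause: The curator may intend to decide to submit which report.
'which report' is the direct object of 'submit'. Wh-movement fronts it, leaving a gap right after 'submit':
Which report may the curator intend to decide to submit ___?
'submit' is word 10.

10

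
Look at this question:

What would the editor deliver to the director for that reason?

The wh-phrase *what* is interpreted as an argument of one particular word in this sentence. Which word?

deliver

Pre-movement form: The editor would deliver what to the director for that reason.
The filler 'what' is interpreted as the direct object of 'deliver'. It moves to the left edge, and the trace sits right after 'deliver':
What would the editor deliver ___ to the director for that reason?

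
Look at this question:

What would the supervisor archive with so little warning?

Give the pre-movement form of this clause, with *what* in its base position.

'what' is the direct object of 'archive'. Wh-movement fronts it, leaving a gap right after 'archive':
What would the supervisor archive ___ with so little warning?

The supervisor would archive what with so little warning.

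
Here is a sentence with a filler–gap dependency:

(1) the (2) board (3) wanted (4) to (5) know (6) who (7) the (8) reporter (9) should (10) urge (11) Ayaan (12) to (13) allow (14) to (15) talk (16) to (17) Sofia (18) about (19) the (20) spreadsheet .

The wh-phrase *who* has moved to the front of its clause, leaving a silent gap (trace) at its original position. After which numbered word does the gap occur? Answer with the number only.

In situ: The reporter should urge Ayaan to allow who to talk to Sofia about the spreadsheet.
'who' is the direct object of 'allow'. Wh-movement fronts it, leaving a gap right after 'allow':
The board wanted to know who the reporter should urge Ayaan to allow ___ to talk to Sofia about the spreadsheet.
'allow' is word 13.

13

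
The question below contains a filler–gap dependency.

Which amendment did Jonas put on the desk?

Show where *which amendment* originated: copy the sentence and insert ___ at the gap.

Which amendment did Jonas put ___ on the desk?

Underlying clause: Jonas did put which amendment on the desk.
The filler 'which amendment' is interpreted as the direct object of 'put'. The gap is right after 'put'.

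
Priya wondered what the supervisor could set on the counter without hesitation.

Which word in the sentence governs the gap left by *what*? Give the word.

Before movement: The supervisor could set what on the counter without hesitation.
'what' is the direct object of 'set'. It moves to the left edge, and the trace sits right after 'set':
Priya wondered what the supervisor could set ___ on the counter without hesitation.

set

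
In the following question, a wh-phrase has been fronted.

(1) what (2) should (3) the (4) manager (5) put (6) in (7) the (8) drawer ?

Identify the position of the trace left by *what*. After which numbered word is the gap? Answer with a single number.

5

In situ: The manager should put what in the drawer.
The filler 'what' is interpreted as the direct object of 'put'. Wh-movement fronts it, leaving a gap right after 'put':
What should the manager put ___ in the drawer?
'put' is word 5.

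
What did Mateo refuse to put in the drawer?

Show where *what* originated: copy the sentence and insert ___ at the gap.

What did Mateo refuse to put ___ in the drawer?

Pre-movement form: Mateo did refuse to put what in the drawer.
'what' is the direct object of 'put'. The gap is right after 'put'.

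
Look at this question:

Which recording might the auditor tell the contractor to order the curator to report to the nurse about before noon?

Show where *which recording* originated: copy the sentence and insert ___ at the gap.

Pre-movement form: The auditor might tell the contractor to order the curator to report to the nurse about which recording before noon.
'which recording' is the object of the preposition 'about'. The gap is right after 'about'.

Which recording might the auditor tell the contractor to order the curator to report to the nurse about ___ before noon?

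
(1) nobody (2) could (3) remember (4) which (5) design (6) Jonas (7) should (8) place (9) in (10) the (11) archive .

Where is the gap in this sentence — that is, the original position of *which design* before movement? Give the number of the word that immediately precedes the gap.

In situ: Jonas should place which design in the archive.
'which design' is the direct object of 'place'. It moves to the left edge, and the trace sits right after 'place':
Nobody could remember which design Jonas should place ___ in the archive.
'place' is word 8.

8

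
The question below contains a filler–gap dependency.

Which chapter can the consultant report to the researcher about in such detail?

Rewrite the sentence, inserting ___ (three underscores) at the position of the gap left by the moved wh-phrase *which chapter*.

Which chapter can the consultant report to the researcher about ___ in such detail?

Underlying clause: The consultant can report to the researcher about which chapter in such detail.
'which chapter' is the object of the preposition 'about'. The gap is right after 'about'.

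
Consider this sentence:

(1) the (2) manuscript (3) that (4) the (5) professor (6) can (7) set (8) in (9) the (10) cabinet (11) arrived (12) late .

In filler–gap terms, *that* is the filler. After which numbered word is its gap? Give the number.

'that' is the direct object of 'set'. Fronting leaves a gap immediately after 'set':
The manuscript that the professor can set ___ in the cabinet arrived late.
'set' is word 7.

7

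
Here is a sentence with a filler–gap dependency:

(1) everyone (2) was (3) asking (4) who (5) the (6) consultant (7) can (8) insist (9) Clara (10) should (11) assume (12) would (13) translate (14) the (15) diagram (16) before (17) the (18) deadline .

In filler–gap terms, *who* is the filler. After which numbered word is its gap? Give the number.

11

Pre-movement form: The consultant can insist Clara should assume who would translate the diagram before the deadline.
The filler 'who' is interpreted as the subject of the clause embedded under 'assume'. Wh-movement fronts it, leaving a gap right after 'assume':
Everyone was asking who the consultant can insist Clara should assume ___ would translate the diagram before the deadline.
'assume' is word 11.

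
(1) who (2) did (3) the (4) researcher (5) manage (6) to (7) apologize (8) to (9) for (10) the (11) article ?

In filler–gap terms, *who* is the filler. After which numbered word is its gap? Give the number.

Before movement: The researcher did manage to apologize to who for the article.
'who' is the object of the preposition 'to'. Wh-movement fronts it, leaving a gap right after 'to':
Who did the researcher manage to apologize to ___ for the article?
'to' is word 8.

8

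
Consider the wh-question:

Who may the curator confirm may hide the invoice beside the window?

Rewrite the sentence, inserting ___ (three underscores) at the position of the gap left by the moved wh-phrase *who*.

Who may the curator confirm ___ may hide the invoice beside the window?

In situ: The curator may confirm who may hide the invoice beside the window.
'who' is the subject of the clause embedded under 'confirm'. The gap is right after 'confirm'.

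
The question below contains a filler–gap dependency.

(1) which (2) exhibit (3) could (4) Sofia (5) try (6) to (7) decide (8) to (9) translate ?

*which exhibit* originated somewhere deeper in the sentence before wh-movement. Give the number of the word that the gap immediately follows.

Underlying clause: Sofia could try to decide to translate which exhibit.
'which exhibit' is the direct object of 'translate'. Wh-movement fronts it, leaving a gap right after 'translate':
Which exhibit could Sofia try to decide to translate ___?
'translate' is word 9.

9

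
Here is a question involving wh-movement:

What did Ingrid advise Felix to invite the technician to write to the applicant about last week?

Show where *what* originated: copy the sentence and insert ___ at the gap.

Before movement: Ingrid did advise Felix to invite the technician to write to the applicant about what last week.
The filler 'what' is interpreted as the object of the preposition 'about'. The gap is right after 'about'.

What did Ingrid advise Felix to invite the technician to write to the applicant about ___ last week?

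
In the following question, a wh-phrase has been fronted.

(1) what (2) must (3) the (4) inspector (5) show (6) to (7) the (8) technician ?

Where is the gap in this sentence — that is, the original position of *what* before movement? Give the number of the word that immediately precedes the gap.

Underlying clause: The inspector must show what to the technician.
'what' functions as the direct object of 'show'. Fronting leaves a gap immediately after 'show':
What must the inspector show ___ to the technician?
'show' is word 5.

5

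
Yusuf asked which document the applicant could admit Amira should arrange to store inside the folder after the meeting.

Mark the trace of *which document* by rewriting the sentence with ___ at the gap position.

Underlying clause: The applicant could admit Amira should arrange to store which document inside the folder after the meeting.
'which document' is the direct object of 'store'. The gap is right after 'store'.

Yusuf asked which document the applicant could admit Amira should arrange to store ___ inside the folder after the meeting.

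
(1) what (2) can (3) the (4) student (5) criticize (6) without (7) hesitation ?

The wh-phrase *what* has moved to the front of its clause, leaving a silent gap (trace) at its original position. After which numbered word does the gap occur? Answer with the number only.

In situ: The student can criticize what without hesitation.
'what' is the direct object of 'criticize'. Wh-movement fronts it, leaving a gap right after 'criticize':
What can the student criticize ___ without hesitation?
'criticize' is word 5.

5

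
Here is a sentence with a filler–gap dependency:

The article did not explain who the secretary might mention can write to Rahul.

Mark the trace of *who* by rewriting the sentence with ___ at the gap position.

The article did not explain who the secretary might mention ___ can write to Rahul.

Underlying clause: The secretary might mention who can write to Rahul.
'who' functions as the subject of the clause embedded under 'mention'. The gap is right after 'mention'.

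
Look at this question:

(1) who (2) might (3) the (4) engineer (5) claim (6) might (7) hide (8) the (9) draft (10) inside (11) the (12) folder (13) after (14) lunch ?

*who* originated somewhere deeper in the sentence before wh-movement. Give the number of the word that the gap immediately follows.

Before movement: The engineer might claim who might hide the draft inside the folder after lunch.
'who' is the subject of the clause embedded under 'claim'. Wh-movement fronts it, leaving a gap right after 'claim':
Who might the engineer claim ___ might hide the draft inside the folder after lunch?
'claim' is word 5.

5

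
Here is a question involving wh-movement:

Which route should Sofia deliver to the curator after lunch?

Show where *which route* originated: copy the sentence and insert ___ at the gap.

Which route should Sofia deliver ___ to the curator after lunch?

Underlying clause: Sofia should deliver which route to the curator after lunch.
'which route' functions as the direct object of 'deliver'. The gap is right after 'deliver'.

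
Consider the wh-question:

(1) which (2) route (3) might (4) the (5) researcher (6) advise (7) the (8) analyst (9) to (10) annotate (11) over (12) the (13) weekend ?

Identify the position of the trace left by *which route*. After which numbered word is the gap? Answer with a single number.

Underlying clause: The researcher might advise the analyst to annotate which route over the weekend.
'which route' is the direct object of 'annotate'. Fronting leaves a gap immediately after 'annotate':
Which route might the researcher advise the analyst to annotate ___ over the weekend?
'annotate' is word 10.

10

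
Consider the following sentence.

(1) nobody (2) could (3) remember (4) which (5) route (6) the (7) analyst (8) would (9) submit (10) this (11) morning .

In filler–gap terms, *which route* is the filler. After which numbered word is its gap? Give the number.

Pre-movement form: The analyst would submit which route this morning.
'which route' is the direct object of 'submit'. It moves to the left edge, and the trace sits right after 'submit':
Nobody could remember which route the analyst would submit ___ this morning.
'submit' is word 9.

9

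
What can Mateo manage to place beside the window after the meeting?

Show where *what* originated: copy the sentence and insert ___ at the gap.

What can Mateo manage to place ___ beside the window after the meeting?

Pre-movement form: Mateo can manage to place what beside the window after the meeting.
'what' is the direct object of 'place'. The gap is right after 'place'.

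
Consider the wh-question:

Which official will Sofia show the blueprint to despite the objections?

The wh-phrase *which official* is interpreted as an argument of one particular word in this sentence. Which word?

to

Pre-movement form: Sofia will show the blueprint to which official despite the objections.
The filler 'which official' is interpreted as the object of the preposition 'to' (recipient of 'show'). Fronting leaves a gap immediately after 'to':
Which official will Sofia show the blueprint to ___ despite the objections?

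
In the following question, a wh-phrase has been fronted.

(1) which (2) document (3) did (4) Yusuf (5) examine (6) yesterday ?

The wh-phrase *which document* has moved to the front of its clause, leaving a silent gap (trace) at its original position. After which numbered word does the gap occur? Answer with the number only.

Before movement: Yusuf did examine which document yesterday.
The filler 'which document' is interpreted as the direct object of 'examine'. Wh-movement fronts it, leaving a gap right after 'examine':
Which document did Yusuf examine ___ yesterday?
'examine' is word 5.

5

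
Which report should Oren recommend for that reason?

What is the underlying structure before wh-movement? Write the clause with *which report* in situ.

The filler 'which report' is interpreted as the direct object of 'recommend'. It moves to the left edge, and the trace sits right after 'recommend':
Which report should Oren recommend ___ for that reason?

Oren should recommend which report for that reason.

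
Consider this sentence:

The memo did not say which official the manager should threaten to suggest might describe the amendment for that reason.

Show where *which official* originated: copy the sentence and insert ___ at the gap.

Before movement: The manager should threaten to suggest which official might describe the amendment for that reason.
The filler 'which official' is interpreted as the subject of the clause embedded under 'suggest'. The gap is right after 'suggest'.

The memo did not say which official the manager should threaten to suggest ___ might describe the amendment for that reason.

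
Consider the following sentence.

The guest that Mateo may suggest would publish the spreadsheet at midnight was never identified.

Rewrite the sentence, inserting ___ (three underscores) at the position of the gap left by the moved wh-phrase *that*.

The guest that Mateo may suggest ___ would publish the spreadsheet at midnight was never identified.

'that' functions as the subject of the clause embedded under 'suggest'. The gap is right after 'suggest'.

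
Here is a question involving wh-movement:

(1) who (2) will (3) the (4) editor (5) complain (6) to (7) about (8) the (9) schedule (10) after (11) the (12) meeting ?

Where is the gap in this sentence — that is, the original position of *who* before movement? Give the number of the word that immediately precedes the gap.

6

Before movement: The editor will complain to who about the schedule after the meeting.
The filler 'who' is interpreted as the object of the preposition 'to'. It moves to the left edge, and the trace sits right after 'to':
Who will the editor complain to ___ about the schedule after the meeting?
'to' is word 6.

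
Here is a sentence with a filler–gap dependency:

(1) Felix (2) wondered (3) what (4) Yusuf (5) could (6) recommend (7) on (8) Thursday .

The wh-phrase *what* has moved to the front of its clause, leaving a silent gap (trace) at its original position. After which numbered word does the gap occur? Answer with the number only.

Before movement: Yusuf could recommend what on Thursday.
'what' functions as the direct object of 'recommend'. Fronting leaves a gap immediately after 'recommend':
Felix wondered what Yusuf could recommend ___ on Thursday.
'recommend' is word 6.

6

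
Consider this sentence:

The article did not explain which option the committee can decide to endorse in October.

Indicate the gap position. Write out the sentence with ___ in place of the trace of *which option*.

The article did not explain which option the committee can decide to endorse ___ in October.

In situ: The committee can decide to endorse which option in October.
'which option' is the direct object of 'endorse'. The gap is right after 'endorse'.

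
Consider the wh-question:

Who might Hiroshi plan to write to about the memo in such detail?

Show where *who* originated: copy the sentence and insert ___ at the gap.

Before movement: Hiroshi might plan to write to who about the memo in such detail.
'who' is the object of the preposition 'to'. The gap is right after 'to'.

Who might Hiroshi plan to write to ___ about the memo in such detail?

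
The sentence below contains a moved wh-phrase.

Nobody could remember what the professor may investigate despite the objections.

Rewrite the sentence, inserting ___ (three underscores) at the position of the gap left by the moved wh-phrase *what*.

Nobody could remember what the professor may investigate ___ despite the objections.

Underlying clause: The professor may investigate what despite the objections.
'what' is the direct object of 'investigate'. The gap is right after 'investigate'.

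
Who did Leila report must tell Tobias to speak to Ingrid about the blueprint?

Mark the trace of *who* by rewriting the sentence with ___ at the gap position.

Who did Leila report ___ must tell Tobias to speak to Ingrid about the blueprint?

Pre-movement form: Leila did report who must tell Tobias to speak to Ingrid about the blueprint.
'who' functions as the subject of the clause embedded under 'report'. The gap is right after 'report'.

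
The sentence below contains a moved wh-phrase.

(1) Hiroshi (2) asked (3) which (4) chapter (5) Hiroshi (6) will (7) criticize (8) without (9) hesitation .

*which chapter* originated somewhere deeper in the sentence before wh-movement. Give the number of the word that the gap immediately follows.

7

Underlying clause: Hiroshi will criticize which chapter without hesitation.
The filler 'which chapter' is interpreted as the direct object of 'criticize'. It moves to the left edge, and the trace sits right after 'criticize':
Hiroshi asked which chapter Hiroshi will criticize ___ without hesitation.
'criticize' is word 7.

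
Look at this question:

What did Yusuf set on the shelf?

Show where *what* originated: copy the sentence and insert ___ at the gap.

What did Yusuf set ___ on the shelf?

Before movement: Yusuf did set what on the shelf.
'what' functions as the direct object of 'set'. The gap is right after 'set'.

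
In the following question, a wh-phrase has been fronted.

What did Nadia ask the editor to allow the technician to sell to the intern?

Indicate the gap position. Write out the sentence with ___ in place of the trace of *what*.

What did Nadia ask the editor to allow the technician to sell ___ to the intern?

Pre-movement form: Nadia did ask the editor to allow the technician to sell what to the intern.
The filler 'what' is interpreted as the direct object of 'sell'. The gap is right after 'sell'.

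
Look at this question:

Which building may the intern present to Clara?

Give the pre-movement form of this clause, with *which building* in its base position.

The filler 'which building' is interpreted as the direct object of 'present'. Fronting leaves a gap immediately after 'present':
Which building may the intern present ___ to Clara?

The intern may present which building to Clara.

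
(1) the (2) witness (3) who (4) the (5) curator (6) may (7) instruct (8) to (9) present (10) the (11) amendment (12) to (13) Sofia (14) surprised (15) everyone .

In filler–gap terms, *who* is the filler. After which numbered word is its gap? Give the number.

The filler 'who' is interpreted as the direct object of 'instruct'. It moves to the left edge, and the trace sits right after 'instruct':
The witness who the curator may instruct ___ to present the amendment to Sofia surprised everyone.
'instruct' is word 7.

7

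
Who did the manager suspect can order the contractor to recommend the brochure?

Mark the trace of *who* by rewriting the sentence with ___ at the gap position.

Who did the manager suspect ___ can order the contractor to recommend the brochure?

Pre-movement form: The manager did suspect who can order the contractor to recommend the brochure.
'who' functions as the subject of the clause embedded under 'suspect'. The gap is right after 'suspect'.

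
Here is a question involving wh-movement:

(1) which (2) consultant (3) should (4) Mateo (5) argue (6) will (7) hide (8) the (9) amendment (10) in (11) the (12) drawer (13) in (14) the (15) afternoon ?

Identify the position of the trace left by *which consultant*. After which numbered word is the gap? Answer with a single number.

5

In situ: Mateo should argue which consultant will hide the amendment in the drawer in the afternoon.
The filler 'which consultant' is interpreted as the subject of the clause embedded under 'argue'. Wh-movement fronts it, leaving a gap right after 'argue':
Which consultant should Mateo argue ___ will hide the amendment in the drawer in the afternoon?
'argue' is word 5.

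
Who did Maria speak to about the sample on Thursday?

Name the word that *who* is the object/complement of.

to

Underlying clause: Maria did speak to who about the sample on Thursday.
'who' functions as the object of the preposition 'to'. Fronting leaves a gap immediately after 'to':
Who did Maria speak to ___ about the sample on Thursday?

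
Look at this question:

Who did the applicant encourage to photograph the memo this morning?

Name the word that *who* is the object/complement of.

encourage

Pre-movement form: The applicant did encourage who to photograph the memo this morning.
'who' functions as the direct object of 'encourage'. Wh-movement fronts it, leaving a gap right after 'encourage':
Who did the applicant encourage ___ to photograph the memo this morning?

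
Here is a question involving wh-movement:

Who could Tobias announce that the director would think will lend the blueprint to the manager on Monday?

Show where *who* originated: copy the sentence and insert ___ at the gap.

Before movement: Tobias could announce that the director would think who will lend the blueprint to the manager on Monday.
The filler 'who' is interpreted as the subject of the clause embedded under 'think'. The gap is right after 'think'.

Who could Tobias announce that the director would think ___ will lend the blueprint to the manager on Monday?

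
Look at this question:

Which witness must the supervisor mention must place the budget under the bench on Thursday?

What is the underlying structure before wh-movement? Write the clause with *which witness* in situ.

The filler 'which witness' is interpreted as the subject of the clause embedded under 'mention'. Fronting leaves a gap immediately after 'mention':
Which witness must the supervisor mention ___ must place the budget under the bench on Thursday?

The supervisor must mention which witness must place the budget under the bench on Thursday.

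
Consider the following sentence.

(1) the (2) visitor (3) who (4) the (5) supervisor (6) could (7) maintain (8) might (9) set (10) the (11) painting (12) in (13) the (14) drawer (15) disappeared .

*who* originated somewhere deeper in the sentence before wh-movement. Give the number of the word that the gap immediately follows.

The filler 'who' is interpreted as the subject of the clause embedded under 'maintain'. Wh-movement fronts it, leaving a gap right after 'maintain':
The visitor who the supervisor could maintain ___ might set the painting in the drawer disappeared.
'maintain' is word 7.

7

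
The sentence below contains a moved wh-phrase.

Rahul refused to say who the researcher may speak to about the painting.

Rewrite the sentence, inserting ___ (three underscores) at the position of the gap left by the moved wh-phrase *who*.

Rahul refused to say who the researcher may speak to ___ about the painting.

Underlying clause: The researcher may speak to who about the painting.
The filler 'who' is interpreted as the object of the preposition 'to'. The gap is right after 'to'.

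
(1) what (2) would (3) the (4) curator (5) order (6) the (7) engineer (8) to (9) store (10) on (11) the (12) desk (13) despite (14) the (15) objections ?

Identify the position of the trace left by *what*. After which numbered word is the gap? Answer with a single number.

9

Underlying clause: The curator would order the engineer to store what on the desk despite the objections.
The filler 'what' is interpreted as the direct object of 'store'. Wh-movement fronts it, leaving a gap right after 'store':
What would the curator order the engineer to store ___ on the desk despite the objections?
'store' is word 9.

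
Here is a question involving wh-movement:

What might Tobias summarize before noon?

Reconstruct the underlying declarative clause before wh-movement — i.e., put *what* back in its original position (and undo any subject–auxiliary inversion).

Tobias might summarize what before noon.

The filler 'what' is interpreted as the direct object of 'summarize'. Fronting leaves a gap immediately after 'summarize':
What might Tobias summarize ___ before noon?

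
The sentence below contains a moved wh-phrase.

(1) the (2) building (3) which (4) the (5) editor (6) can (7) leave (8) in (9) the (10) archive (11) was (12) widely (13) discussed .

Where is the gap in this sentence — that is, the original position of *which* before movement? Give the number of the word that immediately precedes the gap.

7

'which' is the direct object of 'leave'. It moves to the left edge, and the trace sits right after 'leave':
The building which the editor can leave ___ in the archive was widely discussed.
'leave' is word 7.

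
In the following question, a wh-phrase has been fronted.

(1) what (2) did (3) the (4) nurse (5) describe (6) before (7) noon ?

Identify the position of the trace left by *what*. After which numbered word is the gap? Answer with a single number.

Pre-movement form: The nurse did describe what before noon.
The filler 'what' is interpreted as the direct object of 'describe'. Fronting leaves a gap immediately after 'describe':
What did the nurse describe ___ before noon?
'describe' is word 5.

5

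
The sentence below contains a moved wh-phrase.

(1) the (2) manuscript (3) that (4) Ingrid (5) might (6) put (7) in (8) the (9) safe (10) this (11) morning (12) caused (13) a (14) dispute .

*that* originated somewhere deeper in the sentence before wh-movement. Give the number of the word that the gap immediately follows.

'that' is the direct object of 'put'. Fronting leaves a gap immediately after 'put':
The manuscript that Ingrid might put ___ in the safe this morning caused a dispute.
'put' is word 6.

6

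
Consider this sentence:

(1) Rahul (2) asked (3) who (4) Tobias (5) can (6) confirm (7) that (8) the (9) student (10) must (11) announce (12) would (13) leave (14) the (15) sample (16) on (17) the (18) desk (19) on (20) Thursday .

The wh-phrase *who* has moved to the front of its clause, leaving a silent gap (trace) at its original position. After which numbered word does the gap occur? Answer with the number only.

11

In situ: Tobias can confirm that the student must announce who would leave the sample on the desk on Thursday.
'who' is the subject of the clause embedded under 'announce'. Wh-movement fronts it, leaving a gap right after 'announce':
Rahul asked who Tobias can confirm that the student must announce ___ would leave the sample on the desk on Thursday.
'announce' is word 11.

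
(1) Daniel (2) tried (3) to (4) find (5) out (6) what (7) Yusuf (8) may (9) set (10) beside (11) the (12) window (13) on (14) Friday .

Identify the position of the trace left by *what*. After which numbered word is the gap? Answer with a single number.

In situ: Yusuf may set what beside the window on Friday.
'what' is the direct object of 'set'. Fronting leaves a gap immediately after 'set':
Daniel tried to find out what Yusuf may set ___ beside the window on Friday.
'set' is word 9.

9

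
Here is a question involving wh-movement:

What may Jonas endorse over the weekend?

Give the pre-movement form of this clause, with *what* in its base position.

Jonas may endorse what over the weekend.

The filler 'what' is interpreted as the direct object of 'endorse'. It moves to the left edge, and the trace sits right after 'endorse':
What may Jonas endorse ___ over the weekend?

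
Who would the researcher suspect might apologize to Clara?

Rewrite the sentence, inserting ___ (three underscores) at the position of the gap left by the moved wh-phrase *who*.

Pre-movement form: The researcher would suspect who might apologize to Clara.
The filler 'who' is interpreted as the subject of the clause embedded under 'suspect'. The gap is right after 'suspect'.

Who would the researcher suspect ___ might apologize to Clara?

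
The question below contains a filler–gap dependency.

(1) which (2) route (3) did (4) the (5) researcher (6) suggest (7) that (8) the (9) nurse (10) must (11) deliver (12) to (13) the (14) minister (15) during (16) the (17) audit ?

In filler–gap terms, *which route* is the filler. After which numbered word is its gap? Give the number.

Underlying clause: The researcher did suggest that the nurse must deliver which route to the minister during the audit.
'which route' functions as the direct object of 'deliver'. Fronting leaves a gap immediately after 'deliver':
Which route did the researcher suggest that the nurse must deliver ___ to the minister during the audit?
'deliver' is word 11.

11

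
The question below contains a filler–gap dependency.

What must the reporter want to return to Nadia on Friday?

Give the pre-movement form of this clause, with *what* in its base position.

The reporter must want to return what to Nadia on Friday.

The filler 'what' is interpreted as the direct object of 'return'. Fronting leaves a gap immediately after 'return':
What must the reporter want to return ___ to Nadia on Friday?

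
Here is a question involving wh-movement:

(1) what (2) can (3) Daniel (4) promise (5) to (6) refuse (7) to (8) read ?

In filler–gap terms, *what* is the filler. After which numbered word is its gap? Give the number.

8

In situ: Daniel can promise to refuse to read what.
'what' functions as the direct object of 'read'. Wh-movement fronts it, leaving a gap right after 'read':
What can Daniel promise to refuse to read ___?
'read' is word 8.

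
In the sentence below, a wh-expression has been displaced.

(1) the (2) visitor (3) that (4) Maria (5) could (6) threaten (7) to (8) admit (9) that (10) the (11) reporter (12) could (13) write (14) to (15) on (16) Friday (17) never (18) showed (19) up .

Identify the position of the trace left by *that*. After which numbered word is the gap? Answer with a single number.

14

'that' is the object of the preposition 'to'. Wh-movement fronts it, leaving a gap right after 'to':
The visitor that Maria could threaten to admit that the reporter could write to ___ on Friday never showed up.
'to' is word 14.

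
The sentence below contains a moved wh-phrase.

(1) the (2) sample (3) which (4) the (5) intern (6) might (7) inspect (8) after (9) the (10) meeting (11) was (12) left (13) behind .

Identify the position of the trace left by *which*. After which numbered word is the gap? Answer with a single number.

'which' functions as the direct object of 'inspect'. Fronting leaves a gap immediately after 'inspect':
The sample which the intern might inspect ___ after the meeting was left behind.
'inspect' is word 7.

7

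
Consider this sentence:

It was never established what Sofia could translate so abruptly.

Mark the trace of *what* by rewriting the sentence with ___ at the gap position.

It was never established what Sofia could translate ___ so abruptly.

In situ: Sofia could translate what so abruptly.
'what' functions as the direct object of 'translate'. The gap is right after 'translate'.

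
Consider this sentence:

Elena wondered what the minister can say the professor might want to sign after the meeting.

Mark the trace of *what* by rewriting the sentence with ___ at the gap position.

Underlying clause: The minister can say the professor might want to sign what after the meeting.
The filler 'what' is interpreted as the direct object of 'sign'. The gap is right after 'sign'.

Elena wondered what the minister can say the professor might want to sign ___ after the meeting.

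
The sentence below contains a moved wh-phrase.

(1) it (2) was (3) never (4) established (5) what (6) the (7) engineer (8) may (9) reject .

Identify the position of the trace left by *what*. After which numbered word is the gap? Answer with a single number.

9

In situ: The engineer may reject what.
'what' functions as the direct object of 'reject'. Wh-movement fronts it, leaving a gap right after 'reject':
It was never established what the engineer may reject ___.
'reject' is word 9.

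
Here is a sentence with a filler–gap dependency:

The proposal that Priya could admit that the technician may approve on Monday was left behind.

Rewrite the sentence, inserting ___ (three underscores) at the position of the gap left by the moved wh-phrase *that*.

The proposal that Priya could admit that the technician may approve ___ on Monday was left behind.

'that' functions as the direct object of 'approve'. The gap is right after 'approve'.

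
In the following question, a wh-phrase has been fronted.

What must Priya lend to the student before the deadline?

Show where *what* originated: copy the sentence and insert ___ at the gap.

Pre-movement form: Priya must lend what to the student before the deadline.
'what' is the direct object of 'lend'. The gap is right after 'lend'.

What must Priya lend ___ to the student before the deadline?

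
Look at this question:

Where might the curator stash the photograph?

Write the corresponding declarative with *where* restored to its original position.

The curator might stash the photograph where.

'where' is the locative complement of 'stash'. Wh-movement fronts it, leaving a gap right after 'photograph':
Where might the curator stash the photograph ___?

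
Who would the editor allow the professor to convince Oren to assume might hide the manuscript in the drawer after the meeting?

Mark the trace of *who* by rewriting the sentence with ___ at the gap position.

In situ: The editor would allow the professor to convince Oren to assume who might hide the manuscript in the drawer after the meeting.
'who' functions as the subject of the clause embedded under 'assume'. The gap is right after 'assume'.

Who would the editor allow the professor to convince Oren to assume ___ might hide the manuscript in the drawer after the meeting?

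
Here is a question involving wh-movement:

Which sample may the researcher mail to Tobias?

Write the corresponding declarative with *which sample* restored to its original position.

The researcher may mail which sample to Tobias.

'which sample' functions as the direct object of 'mail'. Fronting leaves a gap immediately after 'mail':
Which sample may the researcher mail ___ to Tobias?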